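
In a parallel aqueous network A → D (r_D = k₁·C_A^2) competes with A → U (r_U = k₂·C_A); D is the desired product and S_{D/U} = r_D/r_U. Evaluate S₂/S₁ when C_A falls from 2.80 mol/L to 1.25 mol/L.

S_{D/U} = (k₁/k₂)·C_A, so S₂/S₁ = (C_{A,2}/C_{A,1}).
= 1.25/2.80 = 0.446.
Selectivity toward D falls as C_A falls — high-concentration operation is favoured.

0.446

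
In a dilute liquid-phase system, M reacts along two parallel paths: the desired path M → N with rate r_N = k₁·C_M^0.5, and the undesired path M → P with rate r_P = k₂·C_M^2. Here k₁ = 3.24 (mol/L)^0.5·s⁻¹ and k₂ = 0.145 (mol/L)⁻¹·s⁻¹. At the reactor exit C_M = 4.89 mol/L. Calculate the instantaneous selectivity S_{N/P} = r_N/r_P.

S_{N/P} = r_N/r_P = (k₁·C_M^0.5)/(k₂·C_M^2) = (k₁/k₂)·C_M^-1.5.
= (3.24×4.890^0.5) / (0.145×4.890^2) = 7.165/3.467 = 2.07.

2.07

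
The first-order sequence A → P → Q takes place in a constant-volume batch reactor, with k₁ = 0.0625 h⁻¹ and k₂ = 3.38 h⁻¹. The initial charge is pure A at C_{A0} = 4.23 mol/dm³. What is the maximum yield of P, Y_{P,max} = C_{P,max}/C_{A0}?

0.0172

Evaluating C_P at t_opt = ln(k₂/k₁)/(k₂−k₁) gives C_{P,max}/C_{A0} = (k₁/k₂)^[k₂/(k₂−k₁)].
= (0.0625/3.38)^(3.38/(3.38−0.0625)) = (0.01849)^(1.019) = 0.01715.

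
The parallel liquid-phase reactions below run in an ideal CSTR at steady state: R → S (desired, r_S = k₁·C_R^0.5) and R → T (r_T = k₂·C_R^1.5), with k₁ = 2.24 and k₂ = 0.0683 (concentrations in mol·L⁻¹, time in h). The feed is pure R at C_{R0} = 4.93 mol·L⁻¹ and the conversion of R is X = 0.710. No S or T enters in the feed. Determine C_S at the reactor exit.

3.35 mol·L⁻¹

Exit C_R = C_{R0}(1−X) = 4.93×0.290 = 1.430 mol·L⁻¹.
A CSTR operates uniformly at the exit composition, giving r_S = 2.678 and r_T = 0.1168 (each k·C_R^n at C_R = 1.430).
Fraction of consumed R going to S: r_S/(r_S+r_T) = 0.9582.
C_S = 0.9582·C_{R0}·X = 0.9582×4.93×0.710 = 3.35 mol·L⁻¹.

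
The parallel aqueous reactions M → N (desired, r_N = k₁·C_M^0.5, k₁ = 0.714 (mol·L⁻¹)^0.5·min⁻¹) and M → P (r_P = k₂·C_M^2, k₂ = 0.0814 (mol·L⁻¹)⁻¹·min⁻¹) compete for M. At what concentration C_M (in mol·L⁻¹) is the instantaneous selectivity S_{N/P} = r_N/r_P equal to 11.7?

0.825 mol·L⁻¹

S_{N/P} = (k₁/k₂)·C_M^-1.5 ⇒ C_M = (S·k₂/k₁)^(1/(-1.5)).
= (11.7×0.0814/0.714)^(-0.6667) = (1.334)^(-0.6667) = 0.825 mol·L⁻¹.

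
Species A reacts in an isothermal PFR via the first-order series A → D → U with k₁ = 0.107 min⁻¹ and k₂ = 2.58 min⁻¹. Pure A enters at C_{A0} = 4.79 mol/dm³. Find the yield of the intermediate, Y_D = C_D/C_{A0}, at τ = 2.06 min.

0.0345

Solving the coupled first-order balances gives C_D(τ) = [k₁/(k₂−k₁)]·C_{A0}·(e^(−k₁τ) − e^(−k₂τ)).
e^(−k₁τ) = e^(−0.107×2.06) = e^(−0.2204) = 0.8022; e^(−k₂τ) = e^(−5.315) = 0.004918.
C_D = 0.107×4.79/(2.58−0.107) × (0.8022−0.004918) = 0.2073×0.7973 = 0.1652 mol/dm³.
Y_D = C_D/C_{A0} = 0.1652/4.79 = 0.0345.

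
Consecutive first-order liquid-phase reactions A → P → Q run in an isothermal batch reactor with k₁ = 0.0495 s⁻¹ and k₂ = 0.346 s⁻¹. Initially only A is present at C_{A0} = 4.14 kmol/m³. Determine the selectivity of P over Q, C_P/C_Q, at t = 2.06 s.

2.46

The intermediate concentration in a first-order A→B→C sequence is C_P = k₁C_{A0}(e^(−k₁t) − e^(−k₂t))/(k₂−k₁).
e^(−k₁t) = e^(−0.0495×2.06) = e^(−0.1020) = 0.9031; e^(−k₂t) = e^(−0.7128) = 0.4903.
C_P = 0.0495×4.14/(0.346−0.0495) × (0.9031−0.4903) = 0.6912×0.4128 = 0.2853 kmol/m³.
C_A = C_{A0}e^(−k₁t) = 3.739 kmol/m³, so C_Q = C_{A0}−C_A−C_P = 0.1161 kmol/m³; C_P/C_Q = 2.46.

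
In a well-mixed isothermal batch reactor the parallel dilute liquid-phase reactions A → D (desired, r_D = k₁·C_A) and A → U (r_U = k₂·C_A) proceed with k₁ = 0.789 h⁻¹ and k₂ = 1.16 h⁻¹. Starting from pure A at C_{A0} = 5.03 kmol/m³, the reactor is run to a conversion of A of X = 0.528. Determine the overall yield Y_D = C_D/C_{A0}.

C_A = C_{A0}(1−X) = 2.374 kmol/m³.
Both paths are first order in A, so the instantaneous fraction to D is constant: dC_D/d(−C_A) = k₁/(k₁+k₂) = 0.4048.
C_D = 0.4048·(C_{A0}−C_A) = 0.4048×2.656 = 1.08 kmol/m³.
Y_D = C_D/C_{A0} = 1.075/5.03 = 0.214.

0.214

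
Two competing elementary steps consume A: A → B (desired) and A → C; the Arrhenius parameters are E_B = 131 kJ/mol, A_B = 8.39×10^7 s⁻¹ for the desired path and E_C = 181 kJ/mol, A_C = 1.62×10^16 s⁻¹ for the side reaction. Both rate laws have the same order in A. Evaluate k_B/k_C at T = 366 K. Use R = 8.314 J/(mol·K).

With equal orders, S_{B/C} = k_B/k_C = (A_B/A_C)·exp[(E_C−E_B)/(RT)].
(E_C−E_B)/(RT) = (181−131)×10³/(8.314×366) = 50000/3043 = 16.43.
k_B/k_C = (8.39×10^7/1.62×10^16)·exp(16.43) = 5.179×10^-9 × 1.368×10^7 = 0.0709.

0.0709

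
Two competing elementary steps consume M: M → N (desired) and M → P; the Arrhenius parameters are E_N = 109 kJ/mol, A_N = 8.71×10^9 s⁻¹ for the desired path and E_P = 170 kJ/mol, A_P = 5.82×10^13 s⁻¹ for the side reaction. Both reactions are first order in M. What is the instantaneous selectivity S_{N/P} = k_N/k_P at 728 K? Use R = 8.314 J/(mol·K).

k_N/k_P = (A_N/A_P)·exp[−(E_N−E_P)/(RT)] = (A_N/A_P)·exp[(E_P−E_N)/(RT)].
(E_P−E_N)/(RT) = (170−109)×10³/(8.314×728) = 61000/6053 = 10.08.
k_N/k_P = (8.71×10^9/5.82×10^13)·exp(10.08) = 1.497×10^-4 × 23821 = 3.56.

3.56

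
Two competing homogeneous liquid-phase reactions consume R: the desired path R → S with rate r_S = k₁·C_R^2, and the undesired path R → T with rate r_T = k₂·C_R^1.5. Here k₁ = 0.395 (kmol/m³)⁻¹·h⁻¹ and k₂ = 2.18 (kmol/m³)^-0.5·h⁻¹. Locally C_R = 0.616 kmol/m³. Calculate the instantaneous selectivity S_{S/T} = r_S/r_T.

0.142

S_{S/T} = r_S/r_T = (k₁·C_R^2)/(k₂·C_R^1.5) = (k₁/k₂)·C_R^0.5.
= (0.395×0.6160^2) / (2.18×0.6160^1.5) = 0.1499/1.054 = 0.142.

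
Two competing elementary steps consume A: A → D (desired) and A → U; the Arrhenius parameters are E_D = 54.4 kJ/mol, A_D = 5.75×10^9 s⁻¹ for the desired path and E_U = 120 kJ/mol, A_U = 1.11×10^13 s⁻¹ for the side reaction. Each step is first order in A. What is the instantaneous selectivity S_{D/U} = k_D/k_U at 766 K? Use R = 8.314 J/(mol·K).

15.4

Since both paths have the same order in A, the concentration cancels and S_{D/U} = k_D/k_U = (A_D/A_U)·exp[(E_U−E_D)/(RT)].
(E_U−E_D)/(RT) = (120−54.4)×10³/(8.314×766) = 65600/6369 = 10.30.
k_D/k_U = (5.75×10^9/1.11×10^13)·exp(10.30) = 5.180×10^-4 × 29752 = 15.4.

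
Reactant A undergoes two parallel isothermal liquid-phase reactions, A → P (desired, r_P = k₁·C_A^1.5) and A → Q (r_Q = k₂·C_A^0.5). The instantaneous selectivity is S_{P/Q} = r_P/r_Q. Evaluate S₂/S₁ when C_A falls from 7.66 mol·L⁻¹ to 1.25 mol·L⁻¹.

S_{P/Q} = (k₁/k₂)·C_A, so S₂/S₁ = (C_{A,2}/C_{A,1}).
= 1.25/7.66 = 0.163.
Selectivity toward P falls as C_A falls — high-concentration operation is favoured.

0.163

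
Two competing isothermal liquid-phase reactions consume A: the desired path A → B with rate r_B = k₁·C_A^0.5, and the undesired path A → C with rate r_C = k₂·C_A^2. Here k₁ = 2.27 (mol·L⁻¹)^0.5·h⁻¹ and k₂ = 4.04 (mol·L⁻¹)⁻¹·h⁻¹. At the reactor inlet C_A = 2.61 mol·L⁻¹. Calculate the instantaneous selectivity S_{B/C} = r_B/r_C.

0.133

S_{B/C} = r_B/r_C = (k₁·C_A^0.5)/(k₂·C_A^2) = (k₁/k₂)·C_A^-1.5.
= (2.27×2.610^0.5) / (4.04×2.610^2) = 3.667/27.52 = 0.133.
The undesired path is higher order in A, so low C_A (CSTR or dilute feed) favours B.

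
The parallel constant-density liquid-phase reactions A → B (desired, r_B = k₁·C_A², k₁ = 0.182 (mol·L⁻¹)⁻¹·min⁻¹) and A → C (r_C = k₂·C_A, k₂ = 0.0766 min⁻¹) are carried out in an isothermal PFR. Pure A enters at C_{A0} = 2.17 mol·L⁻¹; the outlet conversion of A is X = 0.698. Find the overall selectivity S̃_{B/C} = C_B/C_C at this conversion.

3.10

C_A = C_{A0}(1−X) = 0.6553 mol·L⁻¹.
Along a PFR/batch, dC_C/dC_A = −r_C/(r_B+r_C) = −k₂/(k₂+k₁·C_A).
Integrating from C_{A0} to C_A: C_C = (0.0766/0.182)·ln[(0.0766+0.182·2.17)/(0.0766+0.182·0.655)] = 0.4209·ln(0.4715/0.1959) = 0.3698 mol·L⁻¹.
Then C_B = (C_{A0}−C_A) − C_C = 1.515 − 0.3698 = 1.145 mol·L⁻¹.
S̃_{B/C} = C_B/C_C = 1.145/0.3698 = 3.10.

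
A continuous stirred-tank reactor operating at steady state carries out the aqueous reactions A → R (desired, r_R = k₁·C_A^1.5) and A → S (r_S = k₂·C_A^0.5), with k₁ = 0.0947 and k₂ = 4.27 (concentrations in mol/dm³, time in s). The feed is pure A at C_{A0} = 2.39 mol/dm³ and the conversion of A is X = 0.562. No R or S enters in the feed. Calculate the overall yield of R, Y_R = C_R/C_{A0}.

Exit C_A = C_{A0}(1−X) = 2.39×0.438 = 1.047 mol/dm³.
Rates in a CSTR are evaluated at the outlet concentration: r_R = 0.0947×1.047^1.5 = 0.1014, r_S = 4.27×1.047^0.5 = 4.369.
Fraction of consumed A going to R: r_R/(r_R+r_S) = 0.02269.
C_R = 0.02269·C_{A0}·X = 0.02269×2.39×0.562 = 0.0305 mol/dm³; Y_R = C_R/C_{A0} = 0.0128.

0.0128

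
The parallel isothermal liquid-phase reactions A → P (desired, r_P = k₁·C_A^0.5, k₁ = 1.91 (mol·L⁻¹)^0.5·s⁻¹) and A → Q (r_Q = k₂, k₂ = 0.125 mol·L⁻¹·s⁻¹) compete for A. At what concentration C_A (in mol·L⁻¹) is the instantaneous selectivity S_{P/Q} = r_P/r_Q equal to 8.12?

0.282 mol·L⁻¹

S_{P/Q} = (k₁/k₂)·C_A^0.5 ⇒ C_A = (S·k₂/k₁)^(2).
= (8.12×0.125/1.91)^(2) = (0.5314)^(2) = 0.282 mol·L⁻¹.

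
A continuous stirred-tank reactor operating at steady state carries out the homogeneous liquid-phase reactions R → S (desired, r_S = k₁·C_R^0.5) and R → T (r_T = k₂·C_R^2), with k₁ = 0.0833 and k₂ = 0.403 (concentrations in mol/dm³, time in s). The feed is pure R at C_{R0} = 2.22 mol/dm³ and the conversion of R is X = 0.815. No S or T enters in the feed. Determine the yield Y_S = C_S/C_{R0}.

0.359

Exit C_R = C_{R0}(1−X) = 2.22×0.185 = 0.4107 mol/dm³.
Rates in a CSTR are evaluated at the outlet concentration: r_S = 0.0833×0.4107^0.5 = 0.05338, r_T = 0.403×0.4107^2 = 0.06798.
Fraction of consumed R going to S: r_S/(r_S+r_T) = 0.4399.
C_S = 0.4399·C_{R0}·X = 0.4399×2.22×0.815 = 0.796 mol/dm³; Y_S = C_S/C_{R0} = 0.359.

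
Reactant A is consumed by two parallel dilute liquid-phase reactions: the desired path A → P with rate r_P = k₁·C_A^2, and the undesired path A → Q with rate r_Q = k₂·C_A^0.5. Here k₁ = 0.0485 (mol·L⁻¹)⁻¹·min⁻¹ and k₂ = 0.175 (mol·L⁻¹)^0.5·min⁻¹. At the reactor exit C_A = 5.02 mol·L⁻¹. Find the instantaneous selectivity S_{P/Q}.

3.12

S_{P/Q} = r_P/r_Q = (k₁·C_A^2)/(k₂·C_A^0.5) = (k₁/k₂)·C_A^1.5.
= (0.0485×5.020^2) / (0.175×5.020^0.5) = 1.222/0.3921 = 3.12.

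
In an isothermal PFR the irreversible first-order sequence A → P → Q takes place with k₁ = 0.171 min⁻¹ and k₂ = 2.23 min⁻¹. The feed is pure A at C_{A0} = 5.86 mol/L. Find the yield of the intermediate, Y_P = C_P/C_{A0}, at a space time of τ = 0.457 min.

0.0468

For first-order series with pure A initially, C_P(τ) = k₁C_{A0}/(k₂−k₁)·(e^(−k₁τ) − e^(−k₂τ)).
e^(−k₁τ) = e^(−0.171×0.457) = e^(−0.07815) = 0.9248; e^(−k₂τ) = e^(−1.019) = 0.3609.
C_P = 0.171×5.86/(2.23−0.171) × (0.9248−0.3609) = 0.4867×0.5639 = 0.2744 mol/L.
Y_P = C_P/C_{A0} = 0.2744/5.86 = 0.0468.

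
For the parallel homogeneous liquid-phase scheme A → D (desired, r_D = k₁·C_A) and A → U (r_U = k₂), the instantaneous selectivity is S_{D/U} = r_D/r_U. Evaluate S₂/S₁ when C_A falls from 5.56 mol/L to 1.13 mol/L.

0.203

S_{D/U} = (k₁/k₂)·C_A, so S₂/S₁ = (C_{A,2}/C_{A,1}).
= 1.13/5.56 = 0.203.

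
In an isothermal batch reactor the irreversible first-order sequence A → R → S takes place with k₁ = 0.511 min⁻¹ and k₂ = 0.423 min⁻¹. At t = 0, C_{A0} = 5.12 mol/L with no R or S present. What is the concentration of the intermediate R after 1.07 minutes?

Solving the coupled first-order balances gives C_R(t) = [k₁/(k₂−k₁)]·C_{A0}·(e^(−k₁t) − e^(−k₂t)).
e^(−k₁t) = e^(−0.511×1.07) = e^(−0.5468) = 0.5788; e^(−k₂t) = e^(−0.4526) = 0.6360.
C_R = 0.511×5.12/(0.423−0.511) × (0.5788−0.6360) = (-29.73)×(-0.05715) = 1.699 mol/L.

1.70 mol/L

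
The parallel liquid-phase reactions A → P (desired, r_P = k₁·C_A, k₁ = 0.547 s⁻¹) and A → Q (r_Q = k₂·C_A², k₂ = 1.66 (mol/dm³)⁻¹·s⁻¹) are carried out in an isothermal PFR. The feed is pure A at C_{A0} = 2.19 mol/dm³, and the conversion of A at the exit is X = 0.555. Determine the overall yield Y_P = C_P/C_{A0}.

0.0991

C_A = C_{A0}(1−X) = 0.9745 mol/dm³.
Along a PFR/batch, dC_P/dC_A = −r_P/(r_P+r_Q) = −k₁/(k₁+k₂·C_A).
Integrating from C_{A0} to C_A: C_P = (0.547/1.66)·ln[(0.547+1.66·2.19)/(0.547+1.66·0.975)] = 0.3295·ln(4.182/2.165) = 0.2170 mol/dm³.
Y_P = C_P/C_{A0} = 0.2170/2.19 = 0.0991.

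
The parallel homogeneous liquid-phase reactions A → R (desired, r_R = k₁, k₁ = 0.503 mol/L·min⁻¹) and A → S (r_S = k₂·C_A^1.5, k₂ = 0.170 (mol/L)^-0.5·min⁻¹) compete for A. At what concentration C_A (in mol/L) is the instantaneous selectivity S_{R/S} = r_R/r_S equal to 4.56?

0.749 mol/L

S_{R/S} = (k₁/k₂)·C_A^-1.5 ⇒ C_A = (S·k₂/k₁)^(1/(-1.5)).
= (4.56×0.170/0.503)^(-0.6667) = (1.541)^(-0.6667) = 0.749 mol/L.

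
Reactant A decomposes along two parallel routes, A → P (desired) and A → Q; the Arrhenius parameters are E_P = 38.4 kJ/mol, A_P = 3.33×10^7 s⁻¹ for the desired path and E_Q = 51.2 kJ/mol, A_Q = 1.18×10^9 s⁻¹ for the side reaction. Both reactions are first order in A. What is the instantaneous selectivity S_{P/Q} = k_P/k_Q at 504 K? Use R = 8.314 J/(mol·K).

Since both paths have the same order in A, the concentration cancels and S_{P/Q} = k_P/k_Q = (A_P/A_Q)·exp[(E_Q−E_P)/(RT)].
(E_Q−E_P)/(RT) = (51.2−38.4)×10³/(8.314×504) = 12800/4190 = 3.055.
k_P/k_Q = (3.33×10^7/1.18×10^9)·exp(3.055) = 0.02822 × 21.21 = 0.599.
Since E_P < E_Q, lowering the temperature improves selectivity toward P.

0.599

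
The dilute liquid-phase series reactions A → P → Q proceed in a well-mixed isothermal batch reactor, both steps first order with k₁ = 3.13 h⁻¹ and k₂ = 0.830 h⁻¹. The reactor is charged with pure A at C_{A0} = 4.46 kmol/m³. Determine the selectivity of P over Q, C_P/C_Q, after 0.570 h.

For first-order series with pure A initially, C_P(t) = k₁C_{A0}/(k₂−k₁)·(e^(−k₁t) − e^(−k₂t)).
e^(−k₁t) = e^(−3.13×0.570) = e^(−1.784) = 0.1679; e^(−k₂t) = e^(−0.4731) = 0.6231.
C_P = 3.13×4.46/(0.830−3.13) × (0.1679−0.6231) = (-6.069)×(-0.4551) = 2.762 kmol/m³.
C_A = C_{A0}e^(−k₁t) = 0.7490 kmol/m³, so C_Q = C_{A0}−C_A−C_P = 0.9486 kmol/m³; C_P/C_Q = 2.91.

2.91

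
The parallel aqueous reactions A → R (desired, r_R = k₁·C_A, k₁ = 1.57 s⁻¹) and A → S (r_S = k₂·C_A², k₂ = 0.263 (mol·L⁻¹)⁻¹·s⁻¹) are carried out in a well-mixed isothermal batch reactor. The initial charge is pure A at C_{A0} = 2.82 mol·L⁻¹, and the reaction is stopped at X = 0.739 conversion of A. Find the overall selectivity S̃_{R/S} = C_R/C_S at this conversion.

3.45

C_A = C_{A0}(1−X) = 0.7360 mol·L⁻¹.
Along a PFR/batch, dC_R/dC_A = −r_R/(r_R+r_S) = −k₁/(k₁+k₂·C_A).
Integrating from C_{A0} to C_A: C_R = (1.57/0.263)·ln[(1.57+0.263·2.82)/(1.57+0.263·0.736)] = 5.970·ln(2.312/1.764) = 1.616 mol·L⁻¹.
C_S = (C_{A0}−C_A)−C_R = 0.4685 mol·L⁻¹; S̃_{R/S} = 1.616/0.4685 = 3.45.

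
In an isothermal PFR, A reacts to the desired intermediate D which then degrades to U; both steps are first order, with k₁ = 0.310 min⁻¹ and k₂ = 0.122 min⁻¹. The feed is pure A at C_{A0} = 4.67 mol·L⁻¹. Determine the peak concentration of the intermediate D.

At the optimum, C_{D,max}/C_{A0} = (k₁/k₂)^[k₂/(k₂−k₁)].
= (0.310/0.122)^(0.122/(0.122−0.310)) = (2.541)^(-0.6489) = 0.5460.
C_{D,max} = 0.5460×4.67 = 2.55 mol·L⁻¹.

2.55 mol·L⁻¹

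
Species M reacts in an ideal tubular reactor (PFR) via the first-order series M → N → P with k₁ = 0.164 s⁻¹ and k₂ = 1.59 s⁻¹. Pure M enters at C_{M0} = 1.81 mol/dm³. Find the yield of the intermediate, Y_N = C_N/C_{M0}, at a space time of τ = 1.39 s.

For first-order series with pure M initially, C_N(τ) = k₁C_{M0}/(k₂−k₁)·(e^(−k₁τ) − e^(−k₂τ)).
e^(−k₁τ) = e^(−0.164×1.39) = e^(−0.2280) = 0.7962; e^(−k₂τ) = e^(−2.210) = 0.1097.
C_N = 0.164×1.81/(1.59−0.164) × (0.7962−0.1097) = 0.2082×0.6865 = 0.1429 mol/dm³.
Y_N = C_N/C_{M0} = 0.1429/1.81 = 0.0789.

0.0789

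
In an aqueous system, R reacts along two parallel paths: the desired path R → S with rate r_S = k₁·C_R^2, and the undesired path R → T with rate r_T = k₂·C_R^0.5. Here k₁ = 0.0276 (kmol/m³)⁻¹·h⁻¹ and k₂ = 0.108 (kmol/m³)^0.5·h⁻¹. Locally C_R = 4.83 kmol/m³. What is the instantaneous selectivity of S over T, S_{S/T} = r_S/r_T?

S_{S/T} = r_S/r_T = (k₁·C_R^2)/(k₂·C_R^0.5) = (k₁/k₂)·C_R^1.5.
= (0.0276×4.830^2) / (0.108×4.830^0.5) = 0.6439/0.2374 = 2.71.
Since the desired path is higher order in R, keeping C_R high (PFR or concentrated feed) favours S.

2.71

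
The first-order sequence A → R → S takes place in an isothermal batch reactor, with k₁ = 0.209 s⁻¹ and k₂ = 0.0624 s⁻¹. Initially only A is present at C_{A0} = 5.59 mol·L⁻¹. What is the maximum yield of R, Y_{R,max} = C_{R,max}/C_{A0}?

For a first-order series the maximum intermediate yield is C_{R,max}/C_{A0} = (k₁/k₂)^[k₂/(k₂−k₁)].
= (0.209/0.0624)^(0.0624/(0.0624−0.209)) = (3.349)^(-0.4256) = 0.5978.

0.598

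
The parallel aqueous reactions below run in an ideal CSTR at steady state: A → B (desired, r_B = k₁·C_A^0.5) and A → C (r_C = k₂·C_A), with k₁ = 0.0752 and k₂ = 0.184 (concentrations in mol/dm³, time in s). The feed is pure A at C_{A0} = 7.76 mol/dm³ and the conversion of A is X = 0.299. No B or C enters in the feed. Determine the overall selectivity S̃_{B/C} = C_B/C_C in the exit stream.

0.175

Exit C_A = C_{A0}(1−X) = 7.76×0.701 = 5.440 mol/dm³.
A CSTR operates uniformly at the exit composition, giving r_B = 0.1754 and r_C = 1.001 (each k·C_A^n at C_A = 5.440).
Overall selectivity = C_B/C_C = r_Bτ/(r_Cτ) = r_B/r_C = 0.175.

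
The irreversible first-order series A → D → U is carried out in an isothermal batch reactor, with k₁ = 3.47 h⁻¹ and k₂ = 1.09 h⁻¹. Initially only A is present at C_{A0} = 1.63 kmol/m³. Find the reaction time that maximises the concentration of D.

The intermediate peaks when r₁ = r₂, i.e. k₁e^(−k₁t) = k₂e^(−k₂t), giving t_opt = ln(k₂/k₁)/(k₂−k₁).
= ln(1.09/3.47)/(1.09−3.47) = ln(0.3141)/-2.380 = -1.158/-2.380 = 0.487 h.

0.487 h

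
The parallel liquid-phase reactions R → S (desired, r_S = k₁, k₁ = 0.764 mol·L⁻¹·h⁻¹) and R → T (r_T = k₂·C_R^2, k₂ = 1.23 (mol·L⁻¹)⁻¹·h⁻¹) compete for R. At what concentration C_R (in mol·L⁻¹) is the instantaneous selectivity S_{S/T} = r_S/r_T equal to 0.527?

1.09 mol·L⁻¹

S_{S/T} = (k₁/k₂)·C_R^-2 ⇒ C_R = (S·k₂/k₁)^(-0.5).
= (0.527×1.23/0.764)^(-0.5) = (0.8484)^(-0.5) = 1.09 mol·L⁻¹.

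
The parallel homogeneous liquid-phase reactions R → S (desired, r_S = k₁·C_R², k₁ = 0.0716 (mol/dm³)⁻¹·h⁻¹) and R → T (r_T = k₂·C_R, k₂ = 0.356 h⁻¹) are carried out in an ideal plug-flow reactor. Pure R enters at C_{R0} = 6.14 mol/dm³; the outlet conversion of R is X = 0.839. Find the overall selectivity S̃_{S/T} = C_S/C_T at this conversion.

C_R = C_{R0}(1−X) = 0.9885 mol/dm³.
Along a PFR/batch, dC_T/dC_R = −r_T/(r_S+r_T) = −k₂/(k₂+k₁·C_R).
Integrating from C_{R0} to C_R: C_T = (0.356/0.0716)·ln[(0.356+0.0716·6.14)/(0.356+0.0716·0.989)] = 4.972·ln(0.7956/0.4268) = 3.097 mol/dm³.
Then C_S = (C_{R0}−C_R) − C_T = 5.151 − 3.097 = 2.055 mol/dm³.
S̃_{S/T} = C_S/C_T = 2.055/3.097 = 0.663.

0.663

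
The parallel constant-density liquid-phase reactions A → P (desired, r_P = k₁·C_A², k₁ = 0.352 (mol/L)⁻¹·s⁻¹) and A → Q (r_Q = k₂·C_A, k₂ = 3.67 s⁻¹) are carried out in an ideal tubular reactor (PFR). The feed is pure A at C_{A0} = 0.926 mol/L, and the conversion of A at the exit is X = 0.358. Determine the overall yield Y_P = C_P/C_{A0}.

C_A = C_{A0}(1−X) = 0.5945 mol/L.
Along a PFR/batch, dC_Q/dC_A = −r_Q/(r_P+r_Q) = −k₂/(k₂+k₁·C_A).
Integrating from C_{A0} to C_A: C_Q = (3.67/0.352)·ln[(3.67+0.352·0.926)/(3.67+0.352·0.594)] = 10.43·ln(3.996/3.879) = 0.3090 mol/L.
Then C_P = (C_{A0}−C_A) − C_Q = 0.3315 − 0.3090 = 0.02251 mol/L.
Y_P = C_P/C_{A0} = 0.02251/0.926 = 0.0243.

0.0243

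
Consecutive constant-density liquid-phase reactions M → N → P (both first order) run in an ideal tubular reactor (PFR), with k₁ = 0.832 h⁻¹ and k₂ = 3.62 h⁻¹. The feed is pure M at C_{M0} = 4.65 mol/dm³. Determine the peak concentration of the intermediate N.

For a first-order series the maximum intermediate yield is C_{N,max}/C_{M0} = (k₁/k₂)^[k₂/(k₂−k₁)].
= (0.832/3.62)^(3.62/(3.62−0.832)) = (0.2298)^(1.298) = 0.1482.
C_{N,max} = 0.1482×4.65 = 0.689 mol/dm³.

0.689 mol/dm³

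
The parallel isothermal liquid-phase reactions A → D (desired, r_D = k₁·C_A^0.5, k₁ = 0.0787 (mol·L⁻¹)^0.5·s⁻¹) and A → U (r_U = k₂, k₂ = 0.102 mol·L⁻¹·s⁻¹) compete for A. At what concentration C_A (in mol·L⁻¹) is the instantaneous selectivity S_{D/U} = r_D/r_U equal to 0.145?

0.0353 mol·L⁻¹

S_{D/U} = (k₁/k₂)·C_A^0.5 ⇒ C_A = (S·k₂/k₁)^(2).
= (0.145×0.102/0.0787)^(2) = (0.1879)^(2) = 0.0353 mol·L⁻¹.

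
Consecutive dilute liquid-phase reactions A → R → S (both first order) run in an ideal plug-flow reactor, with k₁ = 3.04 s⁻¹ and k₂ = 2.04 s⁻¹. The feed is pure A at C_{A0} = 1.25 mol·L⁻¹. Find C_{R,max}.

0.554 mol·L⁻¹

For a first-order series the maximum intermediate yield is C_{R,max}/C_{A0} = (k₁/k₂)^[k₂/(k₂−k₁)].
= (3.04/2.04)^(2.04/(2.04−3.04)) = (1.490)^(-2.040) = 0.4432.
C_{R,max} = 0.4432×1.25 = 0.554 mol·L⁻¹.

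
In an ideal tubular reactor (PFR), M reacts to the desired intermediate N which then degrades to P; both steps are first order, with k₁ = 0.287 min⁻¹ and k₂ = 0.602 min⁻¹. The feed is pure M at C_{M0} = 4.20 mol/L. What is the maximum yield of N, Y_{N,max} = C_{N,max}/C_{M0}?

For a first-order series the maximum intermediate yield is C_{N,max}/C_{M0} = (k₁/k₂)^[k₂/(k₂−k₁)].
= (0.287/0.602)^(0.602/(0.602−0.287)) = (0.4767)^(1.911) = 0.2428.

0.243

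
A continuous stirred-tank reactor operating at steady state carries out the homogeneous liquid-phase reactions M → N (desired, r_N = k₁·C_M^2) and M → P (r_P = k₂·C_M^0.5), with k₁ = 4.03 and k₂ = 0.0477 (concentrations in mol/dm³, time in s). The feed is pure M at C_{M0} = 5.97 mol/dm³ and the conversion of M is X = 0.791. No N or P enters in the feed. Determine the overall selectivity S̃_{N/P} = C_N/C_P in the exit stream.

Exit C_M = C_{M0}(1−X) = 5.97×0.209 = 1.248 mol/dm³.
In a CSTR the entire volume is at exit conditions, so r_N = 4.03×1.248^2 = 6.274 and r_P = 0.0477×1.248^0.5 = 0.05328.
Overall selectivity = C_N/C_P = r_Nτ/(r_Pτ) = r_N/r_P = 118.

118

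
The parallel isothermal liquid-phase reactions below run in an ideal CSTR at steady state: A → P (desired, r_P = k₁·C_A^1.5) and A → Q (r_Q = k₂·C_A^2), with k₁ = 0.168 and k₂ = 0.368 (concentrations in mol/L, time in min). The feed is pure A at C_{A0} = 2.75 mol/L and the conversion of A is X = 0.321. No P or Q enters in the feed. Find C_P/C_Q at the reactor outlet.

Exit C_A = C_{A0}(1−X) = 2.75×0.679 = 1.867 mol/L.
Rates in a CSTR are evaluated at the outlet concentration: r_P = 0.168×1.867^1.5 = 0.4287, r_Q = 0.368×1.867^2 = 1.283.
Overall selectivity = C_P/C_Q = r_Pτ/(r_Qτ) = r_P/r_Q = 0.334.

0.334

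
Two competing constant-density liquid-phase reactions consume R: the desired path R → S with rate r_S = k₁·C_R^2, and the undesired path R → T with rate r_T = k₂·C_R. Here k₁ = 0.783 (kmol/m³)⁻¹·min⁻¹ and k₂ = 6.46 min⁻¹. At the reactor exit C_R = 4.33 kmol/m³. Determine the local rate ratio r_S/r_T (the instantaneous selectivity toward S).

S_{S/T} = r_S/r_T = (k₁·C_R^2)/(k₂·C_R) = (k₁/k₂)·C_R.
= (0.783×4.330^2) / (6.46×4.330) = 14.68/27.97 = 0.525.
Since the desired path is higher order in R, keeping C_R high (PFR or concentrated feed) favours S.

0.525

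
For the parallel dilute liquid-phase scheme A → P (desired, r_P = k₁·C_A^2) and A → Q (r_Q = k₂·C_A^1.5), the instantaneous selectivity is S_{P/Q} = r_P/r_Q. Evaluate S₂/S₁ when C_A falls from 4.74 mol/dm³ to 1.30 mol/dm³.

0.524

S_{P/Q} = (k₁/k₂)·C_A^0.5, so S₂/S₁ = (C_{A,2}/C_{A,1})^0.5.
= (1.30/4.74)^0.5 = (0.2743)^0.5 = 0.524.
Selectivity toward P falls as C_A falls — high-concentration operation is favoured.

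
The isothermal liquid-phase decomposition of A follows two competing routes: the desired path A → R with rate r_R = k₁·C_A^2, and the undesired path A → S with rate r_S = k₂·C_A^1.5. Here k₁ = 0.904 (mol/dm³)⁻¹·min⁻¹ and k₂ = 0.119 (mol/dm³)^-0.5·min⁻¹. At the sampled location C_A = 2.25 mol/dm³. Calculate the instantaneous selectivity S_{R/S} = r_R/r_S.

11.4

S_{R/S} = r_R/r_S = (k₁·C_A^2)/(k₂·C_A^1.5) = (k₁/k₂)·C_A^0.5.
= (0.904×2.250^2) / (0.119×2.250^1.5) = 4.577/0.4016 = 11.4.
Since the desired path is higher order in A, keeping C_A high (PFR or concentrated feed) favours R.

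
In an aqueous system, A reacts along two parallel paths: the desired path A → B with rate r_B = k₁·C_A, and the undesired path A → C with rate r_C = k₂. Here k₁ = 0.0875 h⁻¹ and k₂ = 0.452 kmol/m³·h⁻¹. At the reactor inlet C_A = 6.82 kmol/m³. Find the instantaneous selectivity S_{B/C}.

S_{B/C} = r_B/r_C = (k₁·C_A)/(k₂) = (k₁/k₂)·C_A.
= (0.0875×6.820) / (0.452) = 0.5968/0.4520 = 1.32.
Since the desired path is higher order in A, keeping C_A high (PFR or concentrated feed) favours B.

1.32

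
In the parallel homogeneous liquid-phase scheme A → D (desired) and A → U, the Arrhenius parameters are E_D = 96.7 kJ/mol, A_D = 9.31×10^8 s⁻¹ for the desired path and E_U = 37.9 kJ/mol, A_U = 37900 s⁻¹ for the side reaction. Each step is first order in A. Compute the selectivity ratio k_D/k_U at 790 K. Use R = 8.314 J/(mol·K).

With equal orders, S_{D/U} = k_D/k_U = (A_D/A_U)·exp[(E_U−E_D)/(RT)].
(E_U−E_D)/(RT) = (37.9−96.7)×10³/(8.314×790) = -58800/6568 = -8.952.
k_D/k_U = (9.31×10^8/37900)·exp(-8.952) = 24565 × 1.294×10^-4 = 3.18.
Since E_D > E_U, raising the temperature improves selectivity toward D.

3.18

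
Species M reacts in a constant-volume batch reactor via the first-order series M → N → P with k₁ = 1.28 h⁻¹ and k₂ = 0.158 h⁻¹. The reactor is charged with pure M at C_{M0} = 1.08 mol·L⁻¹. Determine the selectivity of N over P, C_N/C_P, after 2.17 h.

The intermediate concentration in a first-order A→B→C sequence is C_N = k₁C_{M0}(e^(−k₁t) − e^(−k₂t))/(k₂−k₁).
e^(−k₁t) = e^(−1.28×2.17) = e^(−2.778) = 0.06219; e^(−k₂t) = e^(−0.3429) = 0.7097.
C_N = 1.28×1.08/(0.158−1.28) × (0.06219−0.7097) = (-1.232)×(-0.6475) = 0.7978 mol·L⁻¹.
C_M = C_{M0}e^(−k₁t) = 0.06716 mol·L⁻¹, so C_P = C_{M0}−C_M−C_N = 0.2150 mol·L⁻¹; C_N/C_P = 3.71.

3.71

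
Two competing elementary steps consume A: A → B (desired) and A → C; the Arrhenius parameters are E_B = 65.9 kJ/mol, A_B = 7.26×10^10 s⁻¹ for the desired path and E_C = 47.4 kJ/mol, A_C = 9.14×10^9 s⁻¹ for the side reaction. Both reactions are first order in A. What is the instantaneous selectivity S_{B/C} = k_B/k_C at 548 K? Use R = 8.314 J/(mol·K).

0.137

Since both paths have the same order in A, the concentration cancels and S_{B/C} = k_B/k_C = (A_B/A_C)·exp[(E_C−E_B)/(RT)].
(E_C−E_B)/(RT) = (47.4−65.9)×10³/(8.314×548) = -18500/4556 = -4.061.
k_B/k_C = (7.26×10^10/9.14×10^9)·exp(-4.061) = 7.943 × 0.01724 = 0.137.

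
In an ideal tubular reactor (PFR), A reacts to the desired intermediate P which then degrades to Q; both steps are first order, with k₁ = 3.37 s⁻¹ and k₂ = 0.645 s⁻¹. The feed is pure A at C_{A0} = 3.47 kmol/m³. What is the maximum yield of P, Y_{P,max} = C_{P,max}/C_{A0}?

0.676

At the optimum, C_{P,max}/C_{A0} = (k₁/k₂)^[k₂/(k₂−k₁)].
= (3.37/0.645)^(0.645/(0.645−3.37)) = (5.225)^(-0.2367) = 0.6761.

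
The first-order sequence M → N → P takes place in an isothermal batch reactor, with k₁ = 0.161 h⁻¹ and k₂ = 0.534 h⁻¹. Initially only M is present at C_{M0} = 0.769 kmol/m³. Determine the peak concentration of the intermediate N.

0.138 kmol/m³

Evaluating C_N at t_opt = ln(k₂/k₁)/(k₂−k₁) gives C_{N,max}/C_{M0} = (k₁/k₂)^[k₂/(k₂−k₁)].
= (0.161/0.534)^(0.534/(0.534−0.161)) = (0.3015)^(1.432) = 0.1797.
C_{N,max} = 0.1797×0.769 = 0.138 kmol/m³.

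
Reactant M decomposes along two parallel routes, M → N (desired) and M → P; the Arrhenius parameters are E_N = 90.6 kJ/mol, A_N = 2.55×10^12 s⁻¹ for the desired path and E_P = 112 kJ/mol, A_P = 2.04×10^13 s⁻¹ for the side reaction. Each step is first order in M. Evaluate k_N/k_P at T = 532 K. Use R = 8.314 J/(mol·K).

Since both paths have the same order in M, the concentration cancels and S_{N/P} = k_N/k_P = (A_N/A_P)·exp[(E_P−E_N)/(RT)].
(E_P−E_N)/(RT) = (112−90.6)×10³/(8.314×532) = 21400/4423 = 4.838.
k_N/k_P = (2.55×10^12/2.04×10^13)·exp(4.838) = 0.1250 × 126.3 = 15.8.

15.8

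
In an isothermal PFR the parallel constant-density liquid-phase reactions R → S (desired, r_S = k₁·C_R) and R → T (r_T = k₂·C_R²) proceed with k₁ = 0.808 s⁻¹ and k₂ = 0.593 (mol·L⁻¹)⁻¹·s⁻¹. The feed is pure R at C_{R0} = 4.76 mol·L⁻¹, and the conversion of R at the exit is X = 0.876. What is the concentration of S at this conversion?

C_R = C_{R0}(1−X) = 0.5902 mol·L⁻¹.
Along a PFR/batch, dC_S/dC_R = −r_S/(r_S+r_T) = −k₁/(k₁+k₂·C_R).
Integrating from C_{R0} to C_R: C_S = (0.808/0.593)·ln[(0.808+0.593·4.76)/(0.808+0.593·0.590)] = 1.363·ln(3.631/1.158) = 1.557 mol·L⁻¹.

1.56 mol·L⁻¹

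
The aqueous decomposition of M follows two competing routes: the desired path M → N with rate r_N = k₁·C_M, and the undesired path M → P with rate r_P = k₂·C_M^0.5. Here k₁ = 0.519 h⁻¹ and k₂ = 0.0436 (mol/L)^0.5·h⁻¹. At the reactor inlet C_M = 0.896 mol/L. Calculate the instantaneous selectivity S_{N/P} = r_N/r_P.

S_{N/P} = r_N/r_P = (k₁·C_M)/(k₂·C_M^0.5) = (k₁/k₂)·C_M^0.5.
= (0.519×0.8960) / (0.0436×0.8960^0.5) = 0.4650/0.04127 = 11.3.

11.3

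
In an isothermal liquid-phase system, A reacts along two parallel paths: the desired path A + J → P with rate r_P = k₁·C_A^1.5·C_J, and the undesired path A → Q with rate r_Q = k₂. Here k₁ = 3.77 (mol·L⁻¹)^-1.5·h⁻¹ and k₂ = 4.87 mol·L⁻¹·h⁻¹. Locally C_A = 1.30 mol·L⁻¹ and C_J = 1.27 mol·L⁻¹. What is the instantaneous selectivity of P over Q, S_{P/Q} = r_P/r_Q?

S_{P/Q} = r_P/r_Q = (k₁·C_A^1.5·C_J)/(k₂) = (k₁/k₂)·C_A^1.5·C_J.
= (3.77×1.300^1.5×1.270) / (4.87) = 7.097/4.870 = 1.46.
Since the desired path is higher order in A, keeping C_A high (PFR or concentrated feed) favours P.

1.46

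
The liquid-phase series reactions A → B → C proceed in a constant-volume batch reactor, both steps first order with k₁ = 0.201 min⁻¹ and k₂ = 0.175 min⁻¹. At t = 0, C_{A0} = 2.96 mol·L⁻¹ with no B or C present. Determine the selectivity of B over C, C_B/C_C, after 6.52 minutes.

1.12

Solving the coupled first-order balances gives C_B(t) = [k₁/(k₂−k₁)]·C_{A0}·(e^(−k₁t) − e^(−k₂t)).
e^(−k₁t) = e^(−0.201×6.52) = e^(−1.311) = 0.2697; e^(−k₂t) = e^(−1.141) = 0.3195.
C_B = 0.201×2.96/(0.175−0.201) × (0.2697−0.3195) = (-22.88)×(-0.04982) = 1.140 mol·L⁻¹.
C_A = C_{A0}e^(−k₁t) = 0.7983 mol·L⁻¹, so C_C = C_{A0}−C_A−C_B = 1.022 mol·L⁻¹; C_B/C_C = 1.12.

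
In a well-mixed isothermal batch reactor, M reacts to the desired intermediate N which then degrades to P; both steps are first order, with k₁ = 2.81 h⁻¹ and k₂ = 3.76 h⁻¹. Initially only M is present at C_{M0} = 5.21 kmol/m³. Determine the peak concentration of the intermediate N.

1.65 kmol/m³

For a first-order series the maximum intermediate yield is C_{N,max}/C_{M0} = (k₁/k₂)^[k₂/(k₂−k₁)].
= (2.81/3.76)^(3.76/(3.76−2.81)) = (0.7473)^(3.958) = 0.3158.
C_{N,max} = 0.3158×5.21 = 1.65 kmol/m³.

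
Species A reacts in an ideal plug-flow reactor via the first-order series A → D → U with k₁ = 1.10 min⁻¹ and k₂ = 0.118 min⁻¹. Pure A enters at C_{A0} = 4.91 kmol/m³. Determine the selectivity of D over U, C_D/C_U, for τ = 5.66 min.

The intermediate concentration in a first-order A→B→C sequence is C_D = k₁C_{A0}(e^(−k₁τ) − e^(−k₂τ))/(k₂−k₁).
e^(−k₁τ) = e^(−1.10×5.66) = e^(−6.226) = 0.001977; e^(−k₂τ) = e^(−0.6679) = 0.5128.
C_D = 1.10×4.91/(0.118−1.10) × (0.001977−0.5128) = (-5.500)×(-0.5108) = 2.809 kmol/m³.
C_A = C_{A0}e^(−k₁τ) = 0.009709 kmol/m³, so C_U = C_{A0}−C_A−C_D = 2.091 kmol/m³; C_D/C_U = 1.34.

1.34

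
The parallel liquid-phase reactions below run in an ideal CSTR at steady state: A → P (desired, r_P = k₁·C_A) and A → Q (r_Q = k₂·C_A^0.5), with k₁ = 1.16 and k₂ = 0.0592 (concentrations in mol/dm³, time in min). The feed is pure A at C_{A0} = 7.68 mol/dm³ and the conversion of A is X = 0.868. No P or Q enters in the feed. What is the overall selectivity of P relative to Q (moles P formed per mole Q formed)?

Exit C_A = C_{A0}(1−X) = 7.68×0.132 = 1.014 mol/dm³.
A CSTR operates uniformly at the exit composition, giving r_P = 1.176 and r_Q = 0.05961 (each k·C_A^n at C_A = 1.014).
Overall selectivity = C_P/C_Q = r_Pτ/(r_Qτ) = r_P/r_Q = 19.7.

19.7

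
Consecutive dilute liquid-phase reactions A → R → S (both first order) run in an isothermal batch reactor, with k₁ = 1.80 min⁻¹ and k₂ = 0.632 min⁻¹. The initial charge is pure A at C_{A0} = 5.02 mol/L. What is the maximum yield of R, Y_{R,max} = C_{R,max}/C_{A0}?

0.568

At the optimum, C_{R,max}/C_{A0} = (k₁/k₂)^[k₂/(k₂−k₁)].
= (1.80/0.632)^(0.632/(0.632−1.80)) = (2.848)^(-0.5411) = 0.5676.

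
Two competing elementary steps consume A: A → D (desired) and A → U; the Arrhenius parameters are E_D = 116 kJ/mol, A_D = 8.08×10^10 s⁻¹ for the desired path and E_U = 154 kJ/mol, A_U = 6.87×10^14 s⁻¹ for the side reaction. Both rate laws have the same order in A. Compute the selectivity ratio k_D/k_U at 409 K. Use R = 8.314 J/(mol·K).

With equal orders, S_{D/U} = k_D/k_U = (A_D/A_U)·exp[(E_U−E_D)/(RT)].
(E_U−E_D)/(RT) = (154−116)×10³/(8.314×409) = 38000/3400 = 11.18.
k_D/k_U = (8.08×10^10/6.87×10^14)·exp(11.18) = 1.176×10^-4 × 71330 = 8.39.
Since E_D < E_U, lowering the temperature improves selectivity toward D.

8.39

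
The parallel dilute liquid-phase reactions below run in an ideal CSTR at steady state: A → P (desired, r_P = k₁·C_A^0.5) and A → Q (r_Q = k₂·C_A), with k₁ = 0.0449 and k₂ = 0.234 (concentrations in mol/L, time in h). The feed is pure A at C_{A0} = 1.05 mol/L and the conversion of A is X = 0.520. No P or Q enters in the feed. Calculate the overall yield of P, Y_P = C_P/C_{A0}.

Exit C_A = C_{A0}(1−X) = 1.05×0.480 = 0.5040 mol/L.
A CSTR operates uniformly at the exit composition, giving r_P = 0.03188 and r_Q = 0.1179 (each k·C_A^n at C_A = 0.5040).
Fraction of consumed A going to P: r_P/(r_P+r_Q) = 0.2128.
C_P = 0.2128·C_{A0}·X = 0.2128×1.05×0.520 = 0.116 mol/L; Y_P = C_P/C_{A0} = 0.111.

0.111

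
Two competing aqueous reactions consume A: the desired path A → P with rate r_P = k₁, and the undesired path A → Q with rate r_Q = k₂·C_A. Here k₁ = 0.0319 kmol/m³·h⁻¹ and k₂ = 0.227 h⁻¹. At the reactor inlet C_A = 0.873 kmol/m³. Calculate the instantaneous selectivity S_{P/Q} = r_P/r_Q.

S_{P/Q} = r_P/r_Q = (k₁)/(k₂·C_A) = (k₁/k₂)·C_A⁻¹.
= (0.0319) / (0.227×0.8730) = 0.03190/0.1982 = 0.161.

0.161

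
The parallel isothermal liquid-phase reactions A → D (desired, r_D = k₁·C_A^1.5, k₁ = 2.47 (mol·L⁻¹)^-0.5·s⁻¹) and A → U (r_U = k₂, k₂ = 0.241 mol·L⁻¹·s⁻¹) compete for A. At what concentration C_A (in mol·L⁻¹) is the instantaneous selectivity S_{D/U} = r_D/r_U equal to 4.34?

S_{D/U} = (k₁/k₂)·C_A^1.5 ⇒ C_A = (S·k₂/k₁)^(1/1.5).
= (4.34×0.241/2.47)^(0.6667) = (0.4235)^(0.6667) = 0.564 mol·L⁻¹.

0.564 mol·L⁻¹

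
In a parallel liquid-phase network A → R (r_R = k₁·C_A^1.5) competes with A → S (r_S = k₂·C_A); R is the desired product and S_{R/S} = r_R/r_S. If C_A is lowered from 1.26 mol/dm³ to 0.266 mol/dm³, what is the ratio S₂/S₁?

0.459

S_{R/S} = (k₁/k₂)·C_A^0.5, so S₂/S₁ = (C_{A,2}/C_{A,1})^0.5.
= (0.266/1.26)^0.5 = (0.2111)^0.5 = 0.459.
Selectivity toward R falls as C_A falls — high-concentration operation is favoured.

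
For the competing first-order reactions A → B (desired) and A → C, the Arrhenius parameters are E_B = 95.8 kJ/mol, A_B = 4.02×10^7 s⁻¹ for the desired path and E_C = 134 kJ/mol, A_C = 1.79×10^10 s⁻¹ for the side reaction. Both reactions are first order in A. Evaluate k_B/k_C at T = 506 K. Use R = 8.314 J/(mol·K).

k_B/k_C = (A_B/A_C)·exp[−(E_B−E_C)/(RT)] = (A_B/A_C)·exp[(E_C−E_B)/(RT)].
(E_C−E_B)/(RT) = (134−95.8)×10³/(8.314×506) = 38200/4207 = 9.080.
k_B/k_C = (4.02×10^7/1.79×10^10)·exp(9.080) = 0.002246 × 8781 = 19.7.

19.7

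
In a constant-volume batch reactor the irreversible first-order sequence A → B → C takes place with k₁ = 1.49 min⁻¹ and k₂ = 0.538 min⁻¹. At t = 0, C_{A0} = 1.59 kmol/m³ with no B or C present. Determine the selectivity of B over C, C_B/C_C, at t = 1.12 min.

For first-order series with pure A initially, C_B(t) = k₁C_{A0}/(k₂−k₁)·(e^(−k₁t) − e^(−k₂t)).
e^(−k₁t) = e^(−1.49×1.12) = e^(−1.669) = 0.1885; e^(−k₂t) = e^(−0.6026) = 0.5474.
C_B = 1.49×1.59/(0.538−1.49) × (0.1885−0.5474) = (-2.489)×(-0.3589) = 0.8932 kmol/m³.
C_A = C_{A0}e^(−k₁t) = 0.2997 kmol/m³, so C_C = C_{A0}−C_A−C_B = 0.3971 kmol/m³; C_B/C_C = 2.25.

2.25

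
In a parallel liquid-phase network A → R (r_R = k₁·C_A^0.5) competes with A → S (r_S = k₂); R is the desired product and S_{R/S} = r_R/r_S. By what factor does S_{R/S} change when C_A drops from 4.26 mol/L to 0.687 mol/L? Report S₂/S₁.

0.402

S_{R/S} = (k₁/k₂)·C_A^0.5, so S₂/S₁ = (C_{A,2}/C_{A,1})^0.5.
= (0.687/4.26)^0.5 = (0.1613)^0.5 = 0.402.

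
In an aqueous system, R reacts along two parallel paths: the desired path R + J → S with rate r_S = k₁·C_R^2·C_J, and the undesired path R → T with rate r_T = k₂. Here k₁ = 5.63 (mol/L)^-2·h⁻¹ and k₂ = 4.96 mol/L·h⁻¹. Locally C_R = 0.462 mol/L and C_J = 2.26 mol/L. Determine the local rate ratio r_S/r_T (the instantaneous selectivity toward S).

S_{S/T} = r_S/r_T = (k₁·C_R^2·C_J)/(k₂) = (k₁/k₂)·C_R^2·C_J.
= (5.63×0.4620^2×2.260) / (4.96) = 2.716/4.960 = 0.548.

0.548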